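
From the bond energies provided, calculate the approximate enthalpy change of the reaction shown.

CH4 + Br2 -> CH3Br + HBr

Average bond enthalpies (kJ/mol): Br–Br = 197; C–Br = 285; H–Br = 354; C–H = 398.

ΔH ≈ −44 kJ

Bonds broken (reactants):
  Br–Br: 1 × 197 = 197
  C–H: 4 × 398 = 1592
  Σ(broken) = 1789 kJ
Bonds formed (products):
  C–Br: 1 × 285 = 285
  C–H: 3 × 398 = 1194
  H–Br: 1 × 354 = 354
  Σ(formed) = 1833 kJ
ΔH = Σ(broken) − Σ(formed) = 1789 − 1833 = −44 kJ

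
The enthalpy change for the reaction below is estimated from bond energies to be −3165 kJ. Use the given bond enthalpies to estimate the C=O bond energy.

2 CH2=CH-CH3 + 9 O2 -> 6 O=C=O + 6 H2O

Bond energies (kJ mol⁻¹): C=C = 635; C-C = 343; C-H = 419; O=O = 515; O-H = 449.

Let D be the C=O bond energy.
Σ(broken) = 2×343 + 12×419 + 2×635 + 9×515 = 11619
Σ(formed) = 12×D + 12×449 = 5388 + 12D
ΔH = Σ(broken) − Σ(formed) = (11619) − (5388 + 12D) = +6231 − 12D
Setting this equal to −3165 kJ gives 12D = 9396, so D = 783 kJ/mol.

D(C=O) ≈ 783 kJ/mol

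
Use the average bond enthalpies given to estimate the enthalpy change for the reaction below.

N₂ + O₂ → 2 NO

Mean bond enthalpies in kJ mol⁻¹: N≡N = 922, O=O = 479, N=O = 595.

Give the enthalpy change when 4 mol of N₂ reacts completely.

Bonds broken (reactants):
  N≡N: 1 × 922 = 922
  O=O: 1 × 479 = 479
  Σ(broken) = 1401 kJ
Bonds formed (products):
  N=O: 2 × 595 = 1190
  Σ(formed) = 1190 kJ
ΔH = Σ(broken) − Σ(formed) = 1401 − 1190 = +211 kJ
For 4× the reaction as written: 4 × (+211) = +844 kJ

ΔH = +844 kJ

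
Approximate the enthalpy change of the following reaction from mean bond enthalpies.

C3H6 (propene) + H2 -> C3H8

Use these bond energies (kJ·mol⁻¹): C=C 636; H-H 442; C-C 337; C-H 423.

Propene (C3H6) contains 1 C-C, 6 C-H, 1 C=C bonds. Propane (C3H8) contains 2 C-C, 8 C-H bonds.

Bonds broken (reactants):
  C-C: 1 × 337 = 337
  C-H: 6 × 423 = 2538
  C=C: 1 × 636 = 636
  H-H: 1 × 442 = 442
  Σ(broken) = 3953 kJ
Bonds formed (products):
  C-C: 2 × 337 = 674
  C-H: 8 × 423 = 3384
  Σ(formed) = 4058 kJ
ΔH = Σ(broken) − Σ(formed) = 3953 − 4058 = −105 kJ

ΔH ≈ −105 kJ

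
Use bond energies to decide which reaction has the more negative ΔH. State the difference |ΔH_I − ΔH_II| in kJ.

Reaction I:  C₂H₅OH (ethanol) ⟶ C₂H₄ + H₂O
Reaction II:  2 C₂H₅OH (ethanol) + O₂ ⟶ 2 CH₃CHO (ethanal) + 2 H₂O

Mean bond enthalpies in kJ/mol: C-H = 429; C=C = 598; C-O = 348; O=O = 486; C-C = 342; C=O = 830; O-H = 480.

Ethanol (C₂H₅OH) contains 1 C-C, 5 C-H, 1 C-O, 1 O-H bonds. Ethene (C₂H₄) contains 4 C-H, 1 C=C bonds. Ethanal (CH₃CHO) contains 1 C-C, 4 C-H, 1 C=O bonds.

Reaction II, by 621 kJ

Reaction I:
  Bonds broken (reactants):
    C-C: 1 × 342 = 342
    C-H: 5 × 429 = 2145
    C-O: 1 × 348 = 348
    O-H: 1 × 480 = 480
    Σ(broken) = 3315 kJ
  Bonds formed (products):
    C-H: 4 × 429 = 1716
    C=C: 1 × 598 = 598
    O-H: 2 × 480 = 960
    Σ(formed) = 3274 kJ
  ΔH_I = 3315 − 3274 = +41 kJ
Reaction II:
  Bonds broken (reactants):
    C-C: 2 × 342 = 684
    C-H: 10 × 429 = 4290
    C-O: 2 × 348 = 696
    O-H: 2 × 480 = 960
    O=O: 1 × 486 = 486
    Σ(broken) = 7116 kJ
  Bonds formed (products):
    C-C: 2 × 342 = 684
    C-H: 8 × 429 = 3432
    C=O: 2 × 830 = 1660
    O-H: 4 × 480 = 1920
    Σ(formed) = 7696 kJ
  ΔH_II = 7116 − 7696 = −580 kJ
ΔH_I − ΔH_II = +621 kJ, so reaction II has the more negative ΔH; |ΔH_I − ΔH_II| = 621 kJ.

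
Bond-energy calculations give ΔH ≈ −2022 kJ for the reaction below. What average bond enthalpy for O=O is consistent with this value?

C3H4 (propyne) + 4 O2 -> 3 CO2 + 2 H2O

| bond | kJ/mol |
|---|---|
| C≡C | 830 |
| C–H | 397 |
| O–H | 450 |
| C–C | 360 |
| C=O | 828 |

Let D be the O=O bond energy.
Σ(broken) = 1×830 + 1×360 + 4×397 + 4×D = 2778 + 4D
Σ(formed) = 6×828 + 4×450 = 6768
ΔH = Σ(broken) − Σ(formed) = (2778 + 4D) − (6768) = −3990 + 4D
Setting this equal to −2022 kJ gives 4D = 1968, so D = 492 kJ/mol.

D(O=O) ≈ 492 kJ/mol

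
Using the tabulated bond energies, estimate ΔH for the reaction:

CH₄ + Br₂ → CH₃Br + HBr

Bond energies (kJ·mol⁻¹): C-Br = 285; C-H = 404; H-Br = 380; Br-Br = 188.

ΔH ≈ −73 kJ

Bonds broken (reactants):
  Br-Br: 1 × 188 = 188
  C-H: 4 × 404 = 1616
  Σ(broken) = 1804 kJ
Bonds formed (products):
  C-Br: 1 × 285 = 285
  C-H: 3 × 404 = 1212
  H-Br: 1 × 380 = 380
  Σ(formed) = 1877 kJ
ΔH = Σ(broken) − Σ(formed) = 1804 − 1877 = −73 kJ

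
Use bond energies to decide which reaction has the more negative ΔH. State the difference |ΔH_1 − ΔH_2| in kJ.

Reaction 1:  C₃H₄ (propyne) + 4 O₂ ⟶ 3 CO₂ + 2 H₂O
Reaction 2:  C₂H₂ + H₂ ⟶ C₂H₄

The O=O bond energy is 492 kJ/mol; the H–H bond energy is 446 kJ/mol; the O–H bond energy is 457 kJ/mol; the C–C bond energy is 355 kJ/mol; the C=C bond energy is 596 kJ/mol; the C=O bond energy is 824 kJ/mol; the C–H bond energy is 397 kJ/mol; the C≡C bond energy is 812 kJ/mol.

Reaction 1, by 1917 kJ

Reaction 1:
  Bonds broken (reactants):
    C≡C: 1 × 812 = 812
    C–C: 1 × 355 = 355
    C–H: 4 × 397 = 1588
    O=O: 4 × 492 = 1968
    Σ(broken) = 4723 kJ
  Bonds formed (products):
    C=O: 6 × 824 = 4944
    O–H: 4 × 457 = 1828
    Σ(formed) = 6772 kJ
  ΔH_1 = 4723 − 6772 = −2049 kJ
Reaction 2:
  Bonds broken (reactants):
    C≡C: 1 × 812 = 812
    C–H: 2 × 397 = 794
    H–H: 1 × 446 = 446
    Σ(broken) = 2052 kJ
  Bonds formed (products):
    C–H: 4 × 397 = 1588
    C=C: 1 × 596 = 596
    Σ(formed) = 2184 kJ
  ΔH_2 = 2052 − 2184 = −132 kJ
ΔH_1 − ΔH_2 = −1917 kJ, so reaction 1 has the more negative ΔH; |ΔH_1 − ΔH_2| = 1917 kJ.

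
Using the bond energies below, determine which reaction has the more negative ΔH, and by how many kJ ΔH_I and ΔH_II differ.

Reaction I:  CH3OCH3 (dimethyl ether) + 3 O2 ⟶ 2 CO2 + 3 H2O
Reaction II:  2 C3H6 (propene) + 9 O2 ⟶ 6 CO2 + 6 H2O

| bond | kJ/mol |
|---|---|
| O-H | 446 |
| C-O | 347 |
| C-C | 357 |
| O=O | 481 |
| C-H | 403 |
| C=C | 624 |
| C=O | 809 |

Reaction II, by 2576 kJ

Reaction I:
  Bonds broken (reactants):
    C-H: 6 × 403 = 2418
    C-O: 2 × 347 = 694
    O=O: 3 × 481 = 1443
    Σ(broken) = 4555 kJ
  Bonds formed (products):
    C=O: 4 × 809 = 3236
    O-H: 6 × 446 = 2676
    Σ(formed) = 5912 kJ
  ΔH_I = 4555 − 5912 = −1357 kJ
Reaction II:
  Bonds broken (reactants):
    C-C: 2 × 357 = 714
    C-H: 12 × 403 = 4836
    C=C: 2 × 624 = 1248
    O=O: 9 × 481 = 4329
    Σ(broken) = 11127 kJ
  Bonds formed (products):
    C=O: 12 × 809 = 9708
    O-H: 12 × 446 = 5352
    Σ(formed) = 15060 kJ
  ΔH_II = 11127 − 15060 = −3933 kJ
ΔH_I − ΔH_II = +2576 kJ, so reaction II has the more negative ΔH; |ΔH_I − ΔH_II| = 2576 kJ.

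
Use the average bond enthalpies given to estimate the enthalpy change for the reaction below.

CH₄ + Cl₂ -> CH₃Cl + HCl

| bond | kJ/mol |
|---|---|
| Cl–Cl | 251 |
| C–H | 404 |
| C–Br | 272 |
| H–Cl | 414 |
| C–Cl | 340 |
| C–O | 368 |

Bonds broken (reactants):
  C–H: 4 × 404 = 1616
  Cl–Cl: 1 × 251 = 251
  Σ(broken) = 1867 kJ
Bonds formed (products):
  C–Cl: 1 × 340 = 340
  C–H: 3 × 404 = 1212
  H–Cl: 1 × 414 = 414
  Σ(formed) = 1966 kJ
ΔH = Σ(broken) − Σ(formed) = 1867 − 1966 = −99 kJ

ΔH ≈ −99 kJ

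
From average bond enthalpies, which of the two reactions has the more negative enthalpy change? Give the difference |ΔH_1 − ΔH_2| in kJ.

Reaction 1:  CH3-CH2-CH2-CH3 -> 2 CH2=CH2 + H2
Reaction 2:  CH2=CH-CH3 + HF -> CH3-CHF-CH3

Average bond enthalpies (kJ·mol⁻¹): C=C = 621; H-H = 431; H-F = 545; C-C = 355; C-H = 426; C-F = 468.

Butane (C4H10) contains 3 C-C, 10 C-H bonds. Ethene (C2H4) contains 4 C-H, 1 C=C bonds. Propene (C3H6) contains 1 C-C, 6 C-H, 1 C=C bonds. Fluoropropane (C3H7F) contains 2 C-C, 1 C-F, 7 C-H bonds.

Reaction 1:
  Bonds broken (reactants):
    C-C: 3 × 355 = 1065
    C-H: 10 × 426 = 4260
    Σ(broken) = 5325 kJ
  Bonds formed (products):
    C-H: 8 × 426 = 3408
    C=C: 2 × 621 = 1242
    H-H: 1 × 431 = 431
    Σ(formed) = 5081 kJ
  ΔH_1 = 5325 − 5081 = +244 kJ
Reaction 2:
  Bonds broken (reactants):
    C-C: 1 × 355 = 355
    C-H: 6 × 426 = 2556
    C=C: 1 × 621 = 621
    H-F: 1 × 545 = 545
    Σ(broken) = 4077 kJ
  Bonds formed (products):
    C-C: 2 × 355 = 710
    C-F: 1 × 468 = 468
    C-H: 7 × 426 = 2982
    Σ(formed) = 4160 kJ
  ΔH_2 = 4077 − 4160 = −83 kJ
ΔH_1 − ΔH_2 = +327 kJ, so reaction 2 has the more negative ΔH; |ΔH_1 − ΔH_2| = 327 kJ.

Reaction 2, by 327 kJ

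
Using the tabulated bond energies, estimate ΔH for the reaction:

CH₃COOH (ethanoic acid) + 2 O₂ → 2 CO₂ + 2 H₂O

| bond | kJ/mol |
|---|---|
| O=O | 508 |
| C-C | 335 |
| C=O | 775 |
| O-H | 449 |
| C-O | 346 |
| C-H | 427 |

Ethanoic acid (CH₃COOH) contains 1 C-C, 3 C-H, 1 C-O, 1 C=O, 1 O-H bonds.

Bonds broken (reactants):
  C-C: 1 × 335 = 335
  C-H: 3 × 427 = 1281
  C-O: 1 × 346 = 346
  C=O: 1 × 775 = 775
  O-H: 1 × 449 = 449
  O=O: 2 × 508 = 1016
  Σ(broken) = 4202 kJ
Bonds formed (products):
  C=O: 4 × 775 = 3100
  O-H: 4 × 449 = 1796
  Σ(formed) = 4896 kJ
ΔH = Σ(broken) − Σ(formed) = 4202 − 4896 = −694 kJ

ΔH ≈ −694 kJ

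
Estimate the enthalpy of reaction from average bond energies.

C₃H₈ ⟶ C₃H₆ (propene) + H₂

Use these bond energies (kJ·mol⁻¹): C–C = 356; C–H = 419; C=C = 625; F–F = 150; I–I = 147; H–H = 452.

Bonds broken (reactants):
  C–C: 2 × 356 = 712
  C–H: 8 × 419 = 3352
  Σ(broken) = 4064 kJ
Bonds formed (products):
  C–C: 1 × 356 = 356
  C–H: 6 × 419 = 2514
  C=C: 1 × 625 = 625
  H–H: 1 × 452 = 452
  Σ(formed) = 3947 kJ
ΔH = Σ(broken) − Σ(formed) = 4064 − 3947 = +117 kJ

ΔH ≈ +117 kJ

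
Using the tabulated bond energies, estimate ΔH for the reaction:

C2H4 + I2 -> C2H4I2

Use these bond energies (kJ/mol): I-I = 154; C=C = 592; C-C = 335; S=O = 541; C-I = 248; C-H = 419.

Bonds broken (reactants):
  C-H: 4 × 419 = 1676
  C=C: 1 × 592 = 592
  I-I: 1 × 154 = 154
  Σ(broken) = 2422 kJ
Bonds formed (products):
  C-C: 1 × 335 = 335
  C-H: 4 × 419 = 1676
  C-I: 2 × 248 = 496
  Σ(formed) = 2507 kJ
ΔH = Σ(broken) − Σ(formed) = 2422 − 2507 = −85 kJ

ΔH ≈ −85 kJ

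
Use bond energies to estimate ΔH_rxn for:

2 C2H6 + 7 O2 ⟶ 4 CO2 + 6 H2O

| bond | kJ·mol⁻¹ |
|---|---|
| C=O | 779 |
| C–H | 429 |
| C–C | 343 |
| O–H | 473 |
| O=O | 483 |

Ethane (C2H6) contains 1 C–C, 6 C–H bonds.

Bonds broken (reactants):
  C–C: 2 × 343 = 686
  C–H: 12 × 429 = 5148
  O=O: 7 × 483 = 3381
  Σ(broken) = 9215 kJ
Bonds formed (products):
  C=O: 8 × 779 = 6232
  O–H: 12 × 473 = 5676
  Σ(formed) = 11908 kJ
ΔH = Σ(broken) − Σ(formed) = 9215 − 11908 = −2693 kJ

ΔH ≈ −2693 kJ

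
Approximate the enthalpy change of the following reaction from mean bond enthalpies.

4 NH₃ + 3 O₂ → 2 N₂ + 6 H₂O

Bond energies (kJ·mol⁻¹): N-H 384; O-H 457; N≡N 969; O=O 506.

ΔH ≈ −1296 kJ

Bonds broken (reactants):
  N-H: 12 × 384 = 4608
  O=O: 3 × 506 = 1518
  Σ(broken) = 6126 kJ
Bonds formed (products):
  N≡N: 2 × 969 = 1938
  O-H: 12 × 457 = 5484
  Σ(formed) = 7422 kJ
ΔH = Σ(broken) − Σ(formed) = 6126 − 7422 = −1296 kJ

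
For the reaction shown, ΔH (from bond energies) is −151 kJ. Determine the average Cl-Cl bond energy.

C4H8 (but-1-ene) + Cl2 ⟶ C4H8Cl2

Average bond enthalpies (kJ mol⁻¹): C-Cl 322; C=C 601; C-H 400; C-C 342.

D(Cl-Cl) ≈ 234 kJ/mol

Let D be the Cl-Cl bond energy.
Σ(broken) = 2×342 + 8×400 + 1×601 + 1×D = 4485 + D
Σ(formed) = 3×342 + 2×322 + 8×400 = 4870
ΔH = Σ(broken) − Σ(formed) = (4485 + D) − (4870) = −385 + D
Setting this equal to −151 kJ gives D = 234 kJ/mol.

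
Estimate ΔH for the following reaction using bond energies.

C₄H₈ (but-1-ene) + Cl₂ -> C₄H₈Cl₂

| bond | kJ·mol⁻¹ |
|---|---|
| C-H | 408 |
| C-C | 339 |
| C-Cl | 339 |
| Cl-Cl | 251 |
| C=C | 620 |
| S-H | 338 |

Bonds broken (reactants):
  C-C: 2 × 339 = 678
  C-H: 8 × 408 = 3264
  C=C: 1 × 620 = 620
  Cl-Cl: 1 × 251 = 251
  Σ(broken) = 4813 kJ
Bonds formed (products):
  C-C: 3 × 339 = 1017
  C-Cl: 2 × 339 = 678
  C-H: 8 × 408 = 3264
  Σ(formed) = 4959 kJ
ΔH = Σ(broken) − Σ(formed) = 4813 − 4959 = −146 kJ

ΔH ≈ −146 kJ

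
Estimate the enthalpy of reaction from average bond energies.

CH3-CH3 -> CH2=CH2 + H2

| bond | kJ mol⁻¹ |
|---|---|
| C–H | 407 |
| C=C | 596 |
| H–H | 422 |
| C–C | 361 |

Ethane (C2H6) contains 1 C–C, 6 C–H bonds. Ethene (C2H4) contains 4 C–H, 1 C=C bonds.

Bonds broken (reactants):
  C–C: 1 × 361 = 361
  C–H: 6 × 407 = 2442
  Σ(broken) = 2803 kJ
Bonds formed (products):
  C–H: 4 × 407 = 1628
  C=C: 1 × 596 = 596
  H–H: 1 × 422 = 422
  Σ(formed) = 2646 kJ
ΔH = Σ(broken) − Σ(formed) = 2803 − 2646 = +157 kJ

ΔH ≈ +157 kJ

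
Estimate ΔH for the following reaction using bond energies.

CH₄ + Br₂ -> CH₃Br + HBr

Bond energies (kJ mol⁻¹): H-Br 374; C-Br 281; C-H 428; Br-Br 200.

ΔH ≈ −27 kJ

Bonds broken (reactants):
  Br-Br: 1 × 200 = 200
  C-H: 4 × 428 = 1712
  Σ(broken) = 1912 kJ
Bonds formed (products):
  C-Br: 1 × 281 = 281
  C-H: 3 × 428 = 1284
  H-Br: 1 × 374 = 374
  Σ(formed) = 1939 kJ
ΔH = Σ(broken) − Σ(formed) = 1912 − 1939 = −27 kJ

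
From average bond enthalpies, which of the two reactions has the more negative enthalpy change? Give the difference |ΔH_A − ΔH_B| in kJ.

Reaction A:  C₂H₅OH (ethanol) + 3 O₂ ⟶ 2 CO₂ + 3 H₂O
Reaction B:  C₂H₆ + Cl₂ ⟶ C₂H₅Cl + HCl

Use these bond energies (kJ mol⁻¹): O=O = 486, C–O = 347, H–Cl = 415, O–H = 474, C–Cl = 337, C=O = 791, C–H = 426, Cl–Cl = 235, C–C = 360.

Reaction A, by 1148 kJ

Reaction A:
  Bonds broken (reactants):
    C–C: 1 × 360 = 360
    C–H: 5 × 426 = 2130
    C–O: 1 × 347 = 347
    O–H: 1 × 474 = 474
    O=O: 3 × 486 = 1458
    Σ(broken) = 4769 kJ
  Bonds formed (products):
    C=O: 4 × 791 = 3164
    O–H: 6 × 474 = 2844
    Σ(formed) = 6008 kJ
  ΔH_A = 4769 − 6008 = −1239 kJ
Reaction B:
  Bonds broken (reactants):
    C–C: 1 × 360 = 360
    C–H: 6 × 426 = 2556
    Cl–Cl: 1 × 235 = 235
    Σ(broken) = 3151 kJ
  Bonds formed (products):
    C–C: 1 × 360 = 360
    C–Cl: 1 × 337 = 337
    C–H: 5 × 426 = 2130
    H–Cl: 1 × 415 = 415
    Σ(formed) = 3242 kJ
  ΔH_B = 3151 − 3242 = −91 kJ
ΔH_A − ΔH_B = −1148 kJ, so reaction A has the more negative ΔH; |ΔH_A − ΔH_B| = 1148 kJ.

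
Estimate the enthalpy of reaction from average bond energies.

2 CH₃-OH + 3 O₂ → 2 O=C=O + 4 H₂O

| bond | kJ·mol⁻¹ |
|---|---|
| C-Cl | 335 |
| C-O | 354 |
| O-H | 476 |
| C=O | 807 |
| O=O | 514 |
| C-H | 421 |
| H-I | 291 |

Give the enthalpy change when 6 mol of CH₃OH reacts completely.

ΔH = −3924 kJ

Bonds broken (reactants):
  C-H: 6 × 421 = 2526
  C-O: 2 × 354 = 708
  O-H: 2 × 476 = 952
  O=O: 3 × 514 = 1542
  Σ(broken) = 5728 kJ
Bonds formed (products):
  C=O: 4 × 807 = 3228
  O-H: 8 × 476 = 3808
  Σ(formed) = 7036 kJ
ΔH = Σ(broken) − Σ(formed) = 5728 − 7036 = −1308 kJ
For 3× the reaction as written: 3 × (−1308) = −3924 kJ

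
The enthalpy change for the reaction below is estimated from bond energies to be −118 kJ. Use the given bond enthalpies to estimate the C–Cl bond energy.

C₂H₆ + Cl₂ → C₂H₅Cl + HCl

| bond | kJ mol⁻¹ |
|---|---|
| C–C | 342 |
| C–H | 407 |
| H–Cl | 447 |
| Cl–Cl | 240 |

D(C–Cl) ≈ 318 kJ/mol

Let D be the C–Cl bond energy.
Σ(broken) = 1×342 + 6×407 + 1×240 = 3024
Σ(formed) = 1×342 + 1×D + 5×407 + 1×447 = 2824 + D
ΔH = Σ(broken) − Σ(formed) = (3024) − (2824 + D) = +200 − D
Setting this equal to −118 kJ gives D = 318 kJ/mol.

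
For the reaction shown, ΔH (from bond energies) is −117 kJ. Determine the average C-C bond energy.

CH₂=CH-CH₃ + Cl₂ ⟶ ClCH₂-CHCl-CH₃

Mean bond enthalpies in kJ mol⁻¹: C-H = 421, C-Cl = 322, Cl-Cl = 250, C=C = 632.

Let D be the C-C bond energy.
Σ(broken) = 1×D + 6×421 + 1×632 + 1×250 = 3408 + D
Σ(formed) = 2×D + 2×322 + 6×421 = 3170 + 2D
ΔH = Σ(broken) − Σ(formed) = (3408 + D) − (3170 + 2D) = +238 − D
Setting this equal to −117 kJ gives D = 355 kJ/mol.

D(C-C) ≈ 355 kJ/mol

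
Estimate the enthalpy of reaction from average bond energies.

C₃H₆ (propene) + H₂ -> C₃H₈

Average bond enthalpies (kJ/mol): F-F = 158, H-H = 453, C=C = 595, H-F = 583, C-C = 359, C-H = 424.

Bonds broken (reactants):
  C-C: 1 × 359 = 359
  C-H: 6 × 424 = 2544
  C=C: 1 × 595 = 595
  H-H: 1 × 453 = 453
  Σ(broken) = 3951 kJ
Bonds formed (products):
  C-C: 2 × 359 = 718
  C-H: 8 × 424 = 3392
  Σ(formed) = 4110 kJ
ΔH = Σ(broken) − Σ(formed) = 3951 − 4110 = −159 kJ

ΔH ≈ −159 kJ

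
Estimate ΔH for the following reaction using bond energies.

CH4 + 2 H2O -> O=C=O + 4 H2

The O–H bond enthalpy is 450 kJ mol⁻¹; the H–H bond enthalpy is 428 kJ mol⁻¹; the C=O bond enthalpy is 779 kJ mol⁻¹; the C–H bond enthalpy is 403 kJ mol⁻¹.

Bonds broken (reactants):
  C–H: 4 × 403 = 1612
  O–H: 4 × 450 = 1800
  Σ(broken) = 3412 kJ
Bonds formed (products):
  C=O: 2 × 779 = 1558
  H–H: 4 × 428 = 1712
  Σ(formed) = 3270 kJ
ΔH = Σ(broken) − Σ(formed) = 3412 − 3270 = +142 kJ

ΔH ≈ +142 kJ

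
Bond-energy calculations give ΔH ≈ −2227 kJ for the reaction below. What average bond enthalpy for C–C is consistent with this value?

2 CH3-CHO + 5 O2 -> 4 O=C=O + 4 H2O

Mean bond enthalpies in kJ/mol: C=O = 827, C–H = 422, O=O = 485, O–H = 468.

D(C–C) ≈ 339 kJ/mol

Let D be the C–C bond energy.
Σ(broken) = 2×D + 8×422 + 2×827 + 5×485 = 7455 + 2D
Σ(formed) = 8×827 + 8×468 = 10360
ΔH = Σ(broken) − Σ(formed) = (7455 + 2D) − (10360) = −2905 + 2D
Setting this equal to −2227 kJ gives 2D = 678, so D = 339 kJ/mol.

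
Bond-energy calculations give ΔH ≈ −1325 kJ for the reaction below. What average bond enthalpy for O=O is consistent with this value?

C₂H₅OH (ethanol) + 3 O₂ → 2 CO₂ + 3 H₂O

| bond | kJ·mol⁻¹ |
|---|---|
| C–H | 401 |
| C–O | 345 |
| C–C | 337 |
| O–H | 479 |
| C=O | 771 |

D(O=O) ≈ 489 kJ/mol

Let D be the O=O bond energy.
Σ(broken) = 1×337 + 5×401 + 1×345 + 1×479 + 3×D = 3166 + 3D
Σ(formed) = 4×771 + 6×479 = 5958
ΔH = Σ(broken) − Σ(formed) = (3166 + 3D) − (5958) = −2792 + 3D
Setting this equal to −1325 kJ gives 3D = 1467, so D = 489 kJ/mol.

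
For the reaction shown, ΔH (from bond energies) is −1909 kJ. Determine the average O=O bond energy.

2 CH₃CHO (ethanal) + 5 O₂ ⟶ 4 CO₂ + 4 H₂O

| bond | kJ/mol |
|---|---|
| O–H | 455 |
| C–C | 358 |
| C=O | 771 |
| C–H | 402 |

D(O=O) ≈ 485 kJ/mol

Let D be the O=O bond energy.
Σ(broken) = 2×358 + 8×402 + 2×771 + 5×D = 5474 + 5D
Σ(formed) = 8×771 + 8×455 = 9808
ΔH = Σ(broken) − Σ(formed) = (5474 + 5D) − (9808) = −4334 + 5D
Setting this equal to −1909 kJ gives 5D = 2425, so D = 485 kJ/mol.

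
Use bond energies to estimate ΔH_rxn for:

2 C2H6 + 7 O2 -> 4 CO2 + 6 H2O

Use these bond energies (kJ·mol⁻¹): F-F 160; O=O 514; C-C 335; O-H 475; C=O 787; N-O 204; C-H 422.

ΔH ≈ −2664 kJ

Bonds broken (reactants):
  C-C: 2 × 335 = 670
  C-H: 12 × 422 = 5064
  O=O: 7 × 514 = 3598
  Σ(broken) = 9332 kJ
Bonds formed (products):
  C=O: 8 × 787 = 6296
  O-H: 12 × 475 = 5700
  Σ(formed) = 11996 kJ
ΔH = Σ(broken) − Σ(formed) = 9332 − 11996 = −2664 kJ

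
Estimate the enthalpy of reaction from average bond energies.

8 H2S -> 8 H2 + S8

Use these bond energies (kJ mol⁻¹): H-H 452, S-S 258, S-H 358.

ΔH ≈ +48 kJ

Bonds broken (reactants):
  S-H: 16 × 358 = 5728
  Σ(broken) = 5728 kJ
Bonds formed (products):
  H-H: 8 × 452 = 3616
  S-S: 8 × 258 = 2064
  Σ(formed) = 5680 kJ
ΔH = Σ(broken) − Σ(formed) = 5728 − 5680 = +48 kJ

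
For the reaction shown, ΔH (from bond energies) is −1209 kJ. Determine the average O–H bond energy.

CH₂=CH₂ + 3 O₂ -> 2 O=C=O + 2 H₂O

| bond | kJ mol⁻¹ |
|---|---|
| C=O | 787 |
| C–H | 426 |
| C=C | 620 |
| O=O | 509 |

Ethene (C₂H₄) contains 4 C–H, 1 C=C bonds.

D(O–H) ≈ 478 kJ/mol

Let D be the O–H bond energy.
Σ(broken) = 4×426 + 1×620 + 3×509 = 3851
Σ(formed) = 4×787 + 4×D = 3148 + 4D
ΔH = Σ(broken) − Σ(formed) = (3851) − (3148 + 4D) = +703 − 4D
Setting this equal to −1209 kJ gives 4D = 1912, so D = 478 kJ/mol.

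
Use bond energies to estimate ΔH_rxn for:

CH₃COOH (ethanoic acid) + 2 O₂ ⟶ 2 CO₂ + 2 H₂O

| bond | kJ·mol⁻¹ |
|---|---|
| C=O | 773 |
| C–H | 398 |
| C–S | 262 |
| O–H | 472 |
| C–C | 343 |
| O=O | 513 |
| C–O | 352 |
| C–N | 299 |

ΔH ≈ −820 kJ

Bonds broken (reactants):
  C–C: 1 × 343 = 343
  C–H: 3 × 398 = 1194
  C–O: 1 × 352 = 352
  C=O: 1 × 773 = 773
  O–H: 1 × 472 = 472
  O=O: 2 × 513 = 1026
  Σ(broken) = 4160 kJ
Bonds formed (products):
  C=O: 4 × 773 = 3092
  O–H: 4 × 472 = 1888
  Σ(formed) = 4980 kJ
ΔH = Σ(broken) − Σ(formed) = 4160 − 4980 = −820 kJ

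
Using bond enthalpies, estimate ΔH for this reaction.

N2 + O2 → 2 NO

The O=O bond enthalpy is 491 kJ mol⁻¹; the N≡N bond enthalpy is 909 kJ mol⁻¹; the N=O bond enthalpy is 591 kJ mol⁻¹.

ΔH ≈ +218 kJ

Bonds broken (reactants):
  N≡N: 1 × 909 = 909
  O=O: 1 × 491 = 491
  Σ(broken) = 1400 kJ
Bonds formed (products):
  N=O: 2 × 591 = 1182
  Σ(formed) = 1182 kJ
ΔH = Σ(broken) − Σ(formed) = 1400 − 1182 = +218 kJ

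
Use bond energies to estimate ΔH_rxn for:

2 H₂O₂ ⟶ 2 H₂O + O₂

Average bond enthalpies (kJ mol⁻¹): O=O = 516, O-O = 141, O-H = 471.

Bonds broken (reactants):
  O-H: 4 × 471 = 1884
  O-O: 2 × 141 = 282
  Σ(broken) = 2166 kJ
Bonds formed (products):
  O-H: 4 × 471 = 1884
  O=O: 1 × 516 = 516
  Σ(formed) = 2400 kJ
ΔH = Σ(broken) − Σ(formed) = 2166 − 2400 = −234 kJ

ΔH ≈ −234 kJ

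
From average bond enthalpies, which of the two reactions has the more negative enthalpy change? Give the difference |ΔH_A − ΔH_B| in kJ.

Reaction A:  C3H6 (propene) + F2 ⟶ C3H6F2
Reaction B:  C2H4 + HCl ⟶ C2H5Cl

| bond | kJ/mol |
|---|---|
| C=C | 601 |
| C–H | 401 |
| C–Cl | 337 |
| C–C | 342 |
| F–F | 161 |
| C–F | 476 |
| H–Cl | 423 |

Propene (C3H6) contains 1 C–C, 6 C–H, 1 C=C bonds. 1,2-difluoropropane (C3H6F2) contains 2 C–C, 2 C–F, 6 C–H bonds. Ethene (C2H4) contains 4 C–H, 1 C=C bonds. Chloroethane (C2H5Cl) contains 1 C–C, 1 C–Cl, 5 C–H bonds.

Reaction A:
  Bonds broken (reactants):
    C–C: 1 × 342 = 342
    C–H: 6 × 401 = 2406
    C=C: 1 × 601 = 601
    F–F: 1 × 161 = 161
    Σ(broken) = 3510 kJ
  Bonds formed (products):
    C–C: 2 × 342 = 684
    C–F: 2 × 476 = 952
    C–H: 6 × 401 = 2406
    Σ(formed) = 4042 kJ
  ΔH_A = 3510 − 4042 = −532 kJ
Reaction B:
  Bonds broken (reactants):
    C–H: 4 × 401 = 1604
    C=C: 1 × 601 = 601
    H–Cl: 1 × 423 = 423
    Σ(broken) = 2628 kJ
  Bonds formed (products):
    C–C: 1 × 342 = 342
    C–Cl: 1 × 337 = 337
    C–H: 5 × 401 = 2005
    Σ(formed) = 2684 kJ
  ΔH_B = 2628 − 2684 = −56 kJ
ΔH_A − ΔH_B = −476 kJ, so reaction A has the more negative ΔH; |ΔH_A − ΔH_B| = 476 kJ.

Reaction A, by 476 kJ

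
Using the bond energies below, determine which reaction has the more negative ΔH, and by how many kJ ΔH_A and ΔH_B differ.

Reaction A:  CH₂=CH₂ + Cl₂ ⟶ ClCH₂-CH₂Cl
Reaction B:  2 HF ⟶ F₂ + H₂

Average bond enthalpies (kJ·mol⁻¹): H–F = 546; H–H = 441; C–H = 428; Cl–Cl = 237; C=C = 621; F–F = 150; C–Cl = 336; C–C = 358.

Reaction A:
  Bonds broken (reactants):
    C–H: 4 × 428 = 1712
    C=C: 1 × 621 = 621
    Cl–Cl: 1 × 237 = 237
    Σ(broken) = 2570 kJ
  Bonds formed (products):
    C–C: 1 × 358 = 358
    C–Cl: 2 × 336 = 672
    C–H: 4 × 428 = 1712
    Σ(formed) = 2742 kJ
  ΔH_A = 2570 − 2742 = −172 kJ
Reaction B:
  Bonds broken (reactants):
    H–F: 2 × 546 = 1092
    Σ(broken) = 1092 kJ
  Bonds formed (products):
    F–F: 1 × 150 = 150
    H–H: 1 × 441 = 441
    Σ(formed) = 591 kJ
  ΔH_B = 1092 − 591 = +501 kJ
ΔH_A − ΔH_B = −673 kJ, so reaction A has the more negative ΔH; |ΔH_A − ΔH_B| = 673 kJ.

Reaction A, by 673 kJ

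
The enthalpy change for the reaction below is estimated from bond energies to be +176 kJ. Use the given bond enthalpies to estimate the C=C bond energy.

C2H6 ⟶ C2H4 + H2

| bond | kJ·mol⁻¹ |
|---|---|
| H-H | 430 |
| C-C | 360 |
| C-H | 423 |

Let D be the C=C bond energy.
Σ(broken) = 1×360 + 6×423 = 2898
Σ(formed) = 4×423 + 1×D + 1×430 = 2122 + D
ΔH = Σ(broken) − Σ(formed) = (2898) − (2122 + D) = +776 − D
Setting this equal to +176 kJ gives D = 600 kJ/mol.

D(C=C) ≈ 600 kJ/mol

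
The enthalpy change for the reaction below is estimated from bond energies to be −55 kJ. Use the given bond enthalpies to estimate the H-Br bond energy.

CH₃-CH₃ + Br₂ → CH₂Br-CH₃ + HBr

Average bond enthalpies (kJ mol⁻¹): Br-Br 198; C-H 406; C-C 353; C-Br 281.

Let D be the H-Br bond energy.
Σ(broken) = 1×198 + 1×353 + 6×406 = 2987
Σ(formed) = 1×281 + 1×353 + 5×406 + 1×D = 2664 + D
ΔH = Σ(broken) − Σ(formed) = (2987) − (2664 + D) = +323 − D
Setting this equal to −55 kJ gives D = 378 kJ/mol.

D(H-Br) ≈ 378 kJ/mol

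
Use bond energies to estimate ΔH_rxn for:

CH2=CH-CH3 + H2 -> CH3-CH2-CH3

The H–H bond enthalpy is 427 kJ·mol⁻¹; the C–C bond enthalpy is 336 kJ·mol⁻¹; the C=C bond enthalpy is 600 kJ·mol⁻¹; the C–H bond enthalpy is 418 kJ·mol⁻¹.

Bonds broken (reactants):
  C–C: 1 × 336 = 336
  C–H: 6 × 418 = 2508
  C=C: 1 × 600 = 600
  H–H: 1 × 427 = 427
  Σ(broken) = 3871 kJ
Bonds formed (products):
  C–C: 2 × 336 = 672
  C–H: 8 × 418 = 3344
  Σ(formed) = 4016 kJ
ΔH = Σ(broken) − Σ(formed) = 3871 − 4016 = −145 kJ

ΔH ≈ −145 kJ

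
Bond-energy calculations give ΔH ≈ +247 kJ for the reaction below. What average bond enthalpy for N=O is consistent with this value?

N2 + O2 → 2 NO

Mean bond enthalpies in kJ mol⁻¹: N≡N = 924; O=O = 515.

D(N=O) ≈ 596 kJ/mol

Let D be the N=O bond energy.
Σ(broken) = 1×924 + 1×515 = 1439
Σ(formed) = 2×D = 2D
ΔH = Σ(broken) − Σ(formed) = (1439) − (2D) = +1439 − 2D
Setting this equal to +247 kJ gives 2D = 1192, so D = 596 kJ/mol.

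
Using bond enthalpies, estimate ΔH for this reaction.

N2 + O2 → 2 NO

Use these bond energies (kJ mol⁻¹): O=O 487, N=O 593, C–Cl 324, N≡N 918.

ΔH ≈ +219 kJ

Bonds broken (reactants):
  N≡N: 1 × 918 = 918
  O=O: 1 × 487 = 487
  Σ(broken) = 1405 kJ
Bonds formed (products):
  N=O: 2 × 593 = 1186
  Σ(formed) = 1186 kJ
ΔH = Σ(broken) − Σ(formed) = 1405 − 1186 = +219 kJ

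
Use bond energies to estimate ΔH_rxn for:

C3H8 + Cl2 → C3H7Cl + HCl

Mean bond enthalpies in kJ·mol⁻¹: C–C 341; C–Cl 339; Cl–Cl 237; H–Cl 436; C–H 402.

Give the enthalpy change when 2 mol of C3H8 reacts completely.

Bonds broken (reactants):
  C–C: 2 × 341 = 682
  C–H: 8 × 402 = 3216
  Cl–Cl: 1 × 237 = 237
  Σ(broken) = 4135 kJ
Bonds formed (products):
  C–C: 2 × 341 = 682
  C–Cl: 1 × 339 = 339
  C–H: 7 × 402 = 2814
  H–Cl: 1 × 436 = 436
  Σ(formed) = 4271 kJ
ΔH = Σ(broken) − Σ(formed) = 4135 − 4271 = −136 kJ
For 2× the reaction as written: 2 × (−136) = −272 kJ

ΔH = −272 kJ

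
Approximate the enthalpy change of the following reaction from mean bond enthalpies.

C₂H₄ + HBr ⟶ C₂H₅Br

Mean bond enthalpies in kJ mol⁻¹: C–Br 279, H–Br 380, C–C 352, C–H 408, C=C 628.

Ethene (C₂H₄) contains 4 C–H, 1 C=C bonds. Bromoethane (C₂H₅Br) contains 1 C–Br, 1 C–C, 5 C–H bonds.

ΔH ≈ −31 kJ

Bonds broken (reactants):
  C–H: 4 × 408 = 1632
  C=C: 1 × 628 = 628
  H–Br: 1 × 380 = 380
  Σ(broken) = 2640 kJ
Bonds formed (products):
  C–Br: 1 × 279 = 279
  C–C: 1 × 352 = 352
  C–H: 5 × 408 = 2040
  Σ(formed) = 2671 kJ
ΔH = Σ(broken) − Σ(formed) = 2640 − 2671 = −31 kJ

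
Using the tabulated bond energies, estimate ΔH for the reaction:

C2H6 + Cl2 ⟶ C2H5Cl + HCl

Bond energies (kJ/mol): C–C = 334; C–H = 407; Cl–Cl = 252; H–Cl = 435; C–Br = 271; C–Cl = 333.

Bonds broken (reactants):
  C–C: 1 × 334 = 334
  C–H: 6 × 407 = 2442
  Cl–Cl: 1 × 252 = 252
  Σ(broken) = 3028 kJ
Bonds formed (products):
  C–C: 1 × 334 = 334
  C–Cl: 1 × 333 = 333
  C–H: 5 × 407 = 2035
  H–Cl: 1 × 435 = 435
  Σ(formed) = 3137 kJ
ΔH = Σ(broken) − Σ(formed) = 3028 − 3137 = −109 kJ

ΔH ≈ −109 kJ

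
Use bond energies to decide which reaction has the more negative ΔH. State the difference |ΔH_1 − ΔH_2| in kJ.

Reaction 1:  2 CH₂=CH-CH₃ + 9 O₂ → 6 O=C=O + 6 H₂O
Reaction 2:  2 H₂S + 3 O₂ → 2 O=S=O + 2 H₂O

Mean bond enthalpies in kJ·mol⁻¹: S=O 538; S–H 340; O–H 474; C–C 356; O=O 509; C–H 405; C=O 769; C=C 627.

Reaction 1, by 2348 kJ

Reaction 1:
  Bonds broken (reactants):
    C–C: 2 × 356 = 712
    C–H: 12 × 405 = 4860
    C=C: 2 × 627 = 1254
    O=O: 9 × 509 = 4581
    Σ(broken) = 11407 kJ
  Bonds formed (products):
    C=O: 12 × 769 = 9228
    O–H: 12 × 474 = 5688
    Σ(formed) = 14916 kJ
  ΔH_1 = 11407 − 14916 = −3509 kJ
Reaction 2:
  Bonds broken (reactants):
    O=O: 3 × 509 = 1527
    S–H: 4 × 340 = 1360
    Σ(broken) = 2887 kJ
  Bonds formed (products):
    O–H: 4 × 474 = 1896
    S=O: 4 × 538 = 2152
    Σ(formed) = 4048 kJ
  ΔH_2 = 2887 − 4048 = −1161 kJ
ΔH_1 − ΔH_2 = −2348 kJ, so reaction 1 has the more negative ΔH; |ΔH_1 − ΔH_2| = 2348 kJ.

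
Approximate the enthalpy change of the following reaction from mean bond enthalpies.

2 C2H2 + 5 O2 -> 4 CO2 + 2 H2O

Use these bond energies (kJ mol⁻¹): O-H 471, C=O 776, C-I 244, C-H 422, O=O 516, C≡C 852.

Bonds broken (reactants):
  C≡C: 2 × 852 = 1704
  C-H: 4 × 422 = 1688
  O=O: 5 × 516 = 2580
  Σ(broken) = 5972 kJ
Bonds formed (products):
  C=O: 8 × 776 = 6208
  O-H: 4 × 471 = 1884
  Σ(formed) = 8092 kJ
ΔH = Σ(broken) − Σ(formed) = 5972 − 8092 = −2120 kJ

ΔH ≈ −2120 kJ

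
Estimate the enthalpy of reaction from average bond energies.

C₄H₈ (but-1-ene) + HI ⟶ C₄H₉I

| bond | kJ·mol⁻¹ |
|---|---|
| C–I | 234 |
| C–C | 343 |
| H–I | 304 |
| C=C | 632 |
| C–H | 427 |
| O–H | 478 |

Bonds broken (reactants):
  C–C: 2 × 343 = 686
  C–H: 8 × 427 = 3416
  C=C: 1 × 632 = 632
  H–I: 1 × 304 = 304
  Σ(broken) = 5038 kJ
Bonds formed (products):
  C–C: 3 × 343 = 1029
  C–H: 9 × 427 = 3843
  C–I: 1 × 234 = 234
  Σ(formed) = 5106 kJ
ΔH = Σ(broken) − Σ(formed) = 5038 − 5106 = −68 kJ

ΔH ≈ −68 kJ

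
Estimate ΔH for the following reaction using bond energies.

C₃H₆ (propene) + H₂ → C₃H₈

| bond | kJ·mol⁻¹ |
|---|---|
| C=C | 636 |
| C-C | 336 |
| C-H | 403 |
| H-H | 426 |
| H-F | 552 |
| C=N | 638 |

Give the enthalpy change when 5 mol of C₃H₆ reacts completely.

ΔH = −400 kJ

Bonds broken (reactants):
  C-C: 1 × 336 = 336
  C-H: 6 × 403 = 2418
  C=C: 1 × 636 = 636
  H-H: 1 × 426 = 426
  Σ(broken) = 3816 kJ
Bonds formed (products):
  C-C: 2 × 336 = 672
  C-H: 8 × 403 = 3224
  Σ(formed) = 3896 kJ
ΔH = Σ(broken) − Σ(formed) = 3816 − 3896 = −80 kJ
For 5× the reaction as written: 5 × (−80) = −400 kJ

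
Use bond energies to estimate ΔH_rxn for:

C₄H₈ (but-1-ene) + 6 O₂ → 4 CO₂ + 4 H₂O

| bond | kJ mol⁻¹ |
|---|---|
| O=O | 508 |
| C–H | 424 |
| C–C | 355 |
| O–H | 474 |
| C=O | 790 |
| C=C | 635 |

Bonds broken (reactants):
  C–C: 2 × 355 = 710
  C–H: 8 × 424 = 3392
  C=C: 1 × 635 = 635
  O=O: 6 × 508 = 3048
  Σ(broken) = 7785 kJ
Bonds formed (products):
  C=O: 8 × 790 = 6320
  O–H: 8 × 474 = 3792
  Σ(formed) = 10112 kJ
ΔH = Σ(broken) − Σ(formed) = 7785 − 10112 = −2327 kJ

ΔH ≈ −2327 kJ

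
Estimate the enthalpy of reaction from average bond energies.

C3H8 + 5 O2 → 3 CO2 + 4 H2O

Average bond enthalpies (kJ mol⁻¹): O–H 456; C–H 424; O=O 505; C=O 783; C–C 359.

ΔH ≈ −1711 kJ

Bonds broken (reactants):
  C–C: 2 × 359 = 718
  C–H: 8 × 424 = 3392
  O=O: 5 × 505 = 2525
  Σ(broken) = 6635 kJ
Bonds formed (products):
  C=O: 6 × 783 = 4698
  O–H: 8 × 456 = 3648
  Σ(formed) = 8346 kJ
ΔH = Σ(broken) − Σ(formed) = 6635 − 8346 = −1711 kJ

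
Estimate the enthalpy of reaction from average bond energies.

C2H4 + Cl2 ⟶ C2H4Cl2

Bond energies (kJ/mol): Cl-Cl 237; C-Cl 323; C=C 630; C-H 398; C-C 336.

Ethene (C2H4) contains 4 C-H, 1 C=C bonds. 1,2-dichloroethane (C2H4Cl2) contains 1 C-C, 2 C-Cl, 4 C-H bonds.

ΔH ≈ −115 kJ

Bonds broken (reactants):
  C-H: 4 × 398 = 1592
  C=C: 1 × 630 = 630
  Cl-Cl: 1 × 237 = 237
  Σ(broken) = 2459 kJ
Bonds formed (products):
  C-C: 1 × 336 = 336
  C-Cl: 2 × 323 = 646
  C-H: 4 × 398 = 1592
  Σ(formed) = 2574 kJ
ΔH = Σ(broken) − Σ(formed) = 2459 − 2574 = −115 kJ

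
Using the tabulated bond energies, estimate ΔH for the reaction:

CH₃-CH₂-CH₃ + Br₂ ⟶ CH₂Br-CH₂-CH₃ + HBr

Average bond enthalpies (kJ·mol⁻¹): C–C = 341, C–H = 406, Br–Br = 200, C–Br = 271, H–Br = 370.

Bonds broken (reactants):
  Br–Br: 1 × 200 = 200
  C–C: 2 × 341 = 682
  C–H: 8 × 406 = 3248
  Σ(broken) = 4130 kJ
Bonds formed (products):
  C–Br: 1 × 271 = 271
  C–C: 2 × 341 = 682
  C–H: 7 × 406 = 2842
  H–Br: 1 × 370 = 370
  Σ(formed) = 4165 kJ
ΔH = Σ(broken) − Σ(formed) = 4130 − 4165 = −35 kJ

ΔH ≈ −35 kJ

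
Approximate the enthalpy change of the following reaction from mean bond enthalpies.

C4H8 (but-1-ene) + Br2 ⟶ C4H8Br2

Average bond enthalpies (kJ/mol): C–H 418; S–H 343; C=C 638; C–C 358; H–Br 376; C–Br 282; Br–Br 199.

ΔH ≈ −85 kJ

Bonds broken (reactants):
  Br–Br: 1 × 199 = 199
  C–C: 2 × 358 = 716
  C–H: 8 × 418 = 3344
  C=C: 1 × 638 = 638
  Σ(broken) = 4897 kJ
Bonds formed (products):
  C–Br: 2 × 282 = 564
  C–C: 3 × 358 = 1074
  C–H: 8 × 418 = 3344
  Σ(formed) = 4982 kJ
ΔH = Σ(broken) − Σ(formed) = 4897 − 4982 = −85 kJ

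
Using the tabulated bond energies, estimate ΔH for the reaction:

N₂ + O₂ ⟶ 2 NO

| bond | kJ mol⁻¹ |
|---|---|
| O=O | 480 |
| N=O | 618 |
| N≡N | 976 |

ΔH ≈ +220 kJ

Bonds broken (reactants):
  N≡N: 1 × 976 = 976
  O=O: 1 × 480 = 480
  Σ(broken) = 1456 kJ
Bonds formed (products):
  N=O: 2 × 618 = 1236
  Σ(formed) = 1236 kJ
ΔH = Σ(broken) − Σ(formed) = 1456 − 1236 = +220 kJ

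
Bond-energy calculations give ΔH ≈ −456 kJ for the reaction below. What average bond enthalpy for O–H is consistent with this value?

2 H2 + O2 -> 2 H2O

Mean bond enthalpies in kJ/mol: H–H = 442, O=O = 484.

Let D be the O–H bond energy.
Σ(broken) = 2×442 + 1×484 = 1368
Σ(formed) = 4×D = 4D
ΔH = Σ(broken) − Σ(formed) = (1368) − (4D) = +1368 − 4D
Setting this equal to −456 kJ gives 4D = 1824, so D = 456 kJ/mol.

D(O–H) ≈ 456 kJ/mol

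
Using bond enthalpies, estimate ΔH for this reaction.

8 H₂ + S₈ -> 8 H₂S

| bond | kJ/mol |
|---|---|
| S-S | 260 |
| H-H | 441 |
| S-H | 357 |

Bonds broken (reactants):
  H-H: 8 × 441 = 3528
  S-S: 8 × 260 = 2080
  Σ(broken) = 5608 kJ
Bonds formed (products):
  S-H: 16 × 357 = 5712
  Σ(formed) = 5712 kJ
ΔH = Σ(broken) − Σ(formed) = 5608 − 5712 = −104 kJ

ΔH ≈ −104 kJ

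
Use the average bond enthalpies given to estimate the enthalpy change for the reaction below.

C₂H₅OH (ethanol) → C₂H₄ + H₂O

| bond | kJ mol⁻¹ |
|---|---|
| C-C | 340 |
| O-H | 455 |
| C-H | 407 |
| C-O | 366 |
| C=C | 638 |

Bonds broken (reactants):
  C-C: 1 × 340 = 340
  C-H: 5 × 407 = 2035
  C-O: 1 × 366 = 366
  O-H: 1 × 455 = 455
  Σ(broken) = 3196 kJ
Bonds formed (products):
  C-H: 4 × 407 = 1628
  C=C: 1 × 638 = 638
  O-H: 2 × 455 = 910
  Σ(formed) = 3176 kJ
ΔH = Σ(broken) − Σ(formed) = 3196 − 3176 = +20 kJ

ΔH ≈ +20 kJ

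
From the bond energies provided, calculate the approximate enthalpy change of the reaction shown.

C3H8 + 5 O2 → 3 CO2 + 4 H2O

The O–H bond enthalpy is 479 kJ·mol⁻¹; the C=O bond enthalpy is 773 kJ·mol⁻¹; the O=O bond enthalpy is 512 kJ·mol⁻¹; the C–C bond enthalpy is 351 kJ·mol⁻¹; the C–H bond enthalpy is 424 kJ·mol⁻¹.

ΔH ≈ −1816 kJ

Bonds broken (reactants):
  C–C: 2 × 351 = 702
  C–H: 8 × 424 = 3392
  O=O: 5 × 512 = 2560
  Σ(broken) = 6654 kJ
Bonds formed (products):
  C=O: 6 × 773 = 4638
  O–H: 8 × 479 = 3832
  Σ(formed) = 8470 kJ
ΔH = Σ(broken) − Σ(formed) = 6654 − 8470 = −1816 kJ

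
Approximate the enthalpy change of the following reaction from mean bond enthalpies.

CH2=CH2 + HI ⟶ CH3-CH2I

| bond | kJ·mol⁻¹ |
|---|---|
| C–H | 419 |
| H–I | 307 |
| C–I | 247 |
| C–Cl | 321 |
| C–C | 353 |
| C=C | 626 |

Bonds broken (reactants):
  C–H: 4 × 419 = 1676
  C=C: 1 × 626 = 626
  H–I: 1 × 307 = 307
  Σ(broken) = 2609 kJ
Bonds formed (products):
  C–C: 1 × 353 = 353
  C–H: 5 × 419 = 2095
  C–I: 1 × 247 = 247
  Σ(formed) = 2695 kJ
ΔH = Σ(broken) − Σ(formed) = 2609 − 2695 = −86 kJ

ΔH ≈ −86 kJ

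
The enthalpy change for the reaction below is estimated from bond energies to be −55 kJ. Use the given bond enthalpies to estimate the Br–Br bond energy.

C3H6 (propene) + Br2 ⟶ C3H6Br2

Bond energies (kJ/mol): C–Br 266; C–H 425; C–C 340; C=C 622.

D(Br–Br) ≈ 195 kJ/mol

Let D be the Br–Br bond energy.
Σ(broken) = 1×D + 1×340 + 6×425 + 1×622 = 3512 + D
Σ(formed) = 2×266 + 2×340 + 6×425 = 3762
ΔH = Σ(broken) − Σ(formed) = (3512 + D) − (3762) = −250 + D
Setting this equal to −55 kJ gives D = 195 kJ/mol.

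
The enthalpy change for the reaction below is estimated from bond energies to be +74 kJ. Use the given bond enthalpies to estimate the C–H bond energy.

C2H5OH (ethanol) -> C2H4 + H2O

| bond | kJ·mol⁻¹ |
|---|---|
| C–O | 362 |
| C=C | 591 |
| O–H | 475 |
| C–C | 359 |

Let D be the C–H bond energy.
Σ(broken) = 1×359 + 5×D + 1×362 + 1×475 = 1196 + 5D
Σ(formed) = 4×D + 1×591 + 2×475 = 1541 + 4D
ΔH = Σ(broken) − Σ(formed) = (1196 + 5D) − (1541 + 4D) = −345 + D
Setting this equal to +74 kJ gives D = 419 kJ/mol.

D(C–H) ≈ 419 kJ/mol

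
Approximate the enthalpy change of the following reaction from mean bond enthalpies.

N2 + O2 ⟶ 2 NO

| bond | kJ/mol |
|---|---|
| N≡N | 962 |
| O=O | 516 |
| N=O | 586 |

ΔH ≈ +306 kJ

Bonds broken (reactants):
  N≡N: 1 × 962 = 962
  O=O: 1 × 516 = 516
  Σ(broken) = 1478 kJ
Bonds formed (products):
  N=O: 2 × 586 = 1172
  Σ(formed) = 1172 kJ
ΔH = Σ(broken) − Σ(formed) = 1478 − 1172 = +306 kJ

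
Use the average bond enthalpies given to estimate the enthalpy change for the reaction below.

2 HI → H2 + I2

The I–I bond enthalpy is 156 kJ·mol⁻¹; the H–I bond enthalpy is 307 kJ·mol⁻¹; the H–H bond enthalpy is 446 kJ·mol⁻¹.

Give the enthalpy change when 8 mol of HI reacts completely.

Bonds broken (reactants):
  H–I: 2 × 307 = 614
  Σ(broken) = 614 kJ
Bonds formed (products):
  H–H: 1 × 446 = 446
  I–I: 1 × 156 = 156
  Σ(formed) = 602 kJ
ΔH = Σ(broken) − Σ(formed) = 614 − 602 = +12 kJ
For 4× the reaction as written: 4 × (+12) = +48 kJ

ΔH = +48 kJ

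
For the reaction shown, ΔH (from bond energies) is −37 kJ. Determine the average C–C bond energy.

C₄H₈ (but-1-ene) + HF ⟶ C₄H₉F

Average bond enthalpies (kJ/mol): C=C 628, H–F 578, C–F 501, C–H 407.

D(C–C) ≈ 335 kJ/mol

Let D be the C–C bond energy.
Σ(broken) = 2×D + 8×407 + 1×628 + 1×578 = 4462 + 2D
Σ(formed) = 3×D + 1×501 + 9×407 = 4164 + 3D
ΔH = Σ(broken) − Σ(formed) = (4462 + 2D) − (4164 + 3D) = +298 − D
Setting this equal to −37 kJ gives D = 335 kJ/mol.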